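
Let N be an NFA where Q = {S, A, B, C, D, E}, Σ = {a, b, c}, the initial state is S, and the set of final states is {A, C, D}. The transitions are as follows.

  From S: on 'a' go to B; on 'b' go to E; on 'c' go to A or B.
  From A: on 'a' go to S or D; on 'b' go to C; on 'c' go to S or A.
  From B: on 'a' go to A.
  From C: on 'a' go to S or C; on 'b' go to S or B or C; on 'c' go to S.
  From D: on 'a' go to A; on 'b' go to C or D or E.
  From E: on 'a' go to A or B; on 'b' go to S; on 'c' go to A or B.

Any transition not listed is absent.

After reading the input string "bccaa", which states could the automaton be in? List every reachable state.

Start in {S}.
Read 'b': {S} → {E}.
Read 'c': {E} → {A, B}.
Read 'c': {A, B} → {S, A}.
Read 'a': {S, A} → {S, B, D}.
Read 'a': {S, B, D} → {A, B}.

{A, B}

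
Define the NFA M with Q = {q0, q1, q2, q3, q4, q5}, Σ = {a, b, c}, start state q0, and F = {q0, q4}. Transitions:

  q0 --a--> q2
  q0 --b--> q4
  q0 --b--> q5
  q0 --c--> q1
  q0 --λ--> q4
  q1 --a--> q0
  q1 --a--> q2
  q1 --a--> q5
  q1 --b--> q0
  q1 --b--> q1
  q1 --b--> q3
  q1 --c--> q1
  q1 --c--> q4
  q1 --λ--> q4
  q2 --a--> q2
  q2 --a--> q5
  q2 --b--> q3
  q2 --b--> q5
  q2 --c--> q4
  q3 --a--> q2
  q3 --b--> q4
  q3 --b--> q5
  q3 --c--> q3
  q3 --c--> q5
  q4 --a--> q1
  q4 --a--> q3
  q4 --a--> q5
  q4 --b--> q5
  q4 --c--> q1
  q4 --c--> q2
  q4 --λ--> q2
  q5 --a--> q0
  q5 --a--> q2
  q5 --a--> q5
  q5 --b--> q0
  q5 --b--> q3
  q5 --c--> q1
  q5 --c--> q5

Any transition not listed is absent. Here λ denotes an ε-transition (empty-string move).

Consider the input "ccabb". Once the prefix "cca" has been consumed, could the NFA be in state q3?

Yes

Start: ε-closure({q0}) = {q0, q2, q4}.
Read 'c': q0→{q1}, q2→{q4}, q4→{q1, q2}; now {q1, q2, q4}.
Read 'c': q1→{q1, q4}, q2→{q4}, q4→{q1, q2}; now {q1, q2, q4}.
Read 'a': q1→{q0, q2, q5}, q2→{q2, q5}, q4→{q1, q3, q5}; union {q0, q1, q2, q3, q5}; ε-closure = {q0, q1, q2, q3, q4, q5}.
State q3 is in {q0, q1, q2, q3, q4, q5}.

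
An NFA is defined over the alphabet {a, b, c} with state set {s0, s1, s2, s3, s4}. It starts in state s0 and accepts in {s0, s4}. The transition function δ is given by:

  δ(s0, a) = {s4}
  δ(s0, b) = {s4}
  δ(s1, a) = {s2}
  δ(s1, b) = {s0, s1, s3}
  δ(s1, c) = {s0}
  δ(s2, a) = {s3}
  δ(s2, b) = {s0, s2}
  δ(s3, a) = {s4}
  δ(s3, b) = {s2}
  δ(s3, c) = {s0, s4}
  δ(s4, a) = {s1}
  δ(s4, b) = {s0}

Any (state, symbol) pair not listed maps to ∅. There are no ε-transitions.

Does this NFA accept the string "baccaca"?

No

Start in {s0}.
Read 'b': {s0} → {s4}.
Read 'a': {s4} → {s1}.
Read 'c': {s1} → {s0}.
Read 'c': {s0} → ∅.
The set is empty and remains empty for the remaining 3 symbols.
The final set ∅ contains no accepting state.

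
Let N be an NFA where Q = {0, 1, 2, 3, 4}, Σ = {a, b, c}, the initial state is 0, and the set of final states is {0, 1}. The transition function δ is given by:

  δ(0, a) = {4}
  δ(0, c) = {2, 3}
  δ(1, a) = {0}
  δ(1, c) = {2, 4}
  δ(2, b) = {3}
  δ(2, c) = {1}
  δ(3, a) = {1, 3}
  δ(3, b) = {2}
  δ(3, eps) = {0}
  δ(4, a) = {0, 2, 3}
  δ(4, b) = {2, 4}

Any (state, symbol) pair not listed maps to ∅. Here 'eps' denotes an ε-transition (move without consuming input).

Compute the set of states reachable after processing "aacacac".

{0, 1, 2, 3, 4}

Start in {0}.
Read 'a': {0} → {4}.
Read 'a': {4} → {0, 2, 3}.
Read 'c': {0, 2, 3} → {0, 1, 2, 3}.
Read 'a': {0, 1, 2, 3} → {0, 1, 3, 4}.
Read 'c': {0, 1, 3, 4} → {0, 2, 3, 4}.
Read 'a': {0, 2, 3, 4} → {0, 1, 2, 3, 4}.
Read 'c': {0, 1, 2, 3, 4} → {0, 1, 2, 3, 4}.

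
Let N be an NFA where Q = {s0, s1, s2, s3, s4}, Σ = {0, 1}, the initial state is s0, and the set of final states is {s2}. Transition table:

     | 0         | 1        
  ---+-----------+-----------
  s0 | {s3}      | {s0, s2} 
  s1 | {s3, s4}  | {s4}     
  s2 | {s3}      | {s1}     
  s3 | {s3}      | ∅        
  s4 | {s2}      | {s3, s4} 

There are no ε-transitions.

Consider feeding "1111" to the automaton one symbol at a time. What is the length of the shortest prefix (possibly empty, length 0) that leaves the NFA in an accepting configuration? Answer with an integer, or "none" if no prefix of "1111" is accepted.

1

Start in {s0}.
Read '1': {s0} → {s0, s2}.
None of the earlier sets intersect F, but {s0, s2} does.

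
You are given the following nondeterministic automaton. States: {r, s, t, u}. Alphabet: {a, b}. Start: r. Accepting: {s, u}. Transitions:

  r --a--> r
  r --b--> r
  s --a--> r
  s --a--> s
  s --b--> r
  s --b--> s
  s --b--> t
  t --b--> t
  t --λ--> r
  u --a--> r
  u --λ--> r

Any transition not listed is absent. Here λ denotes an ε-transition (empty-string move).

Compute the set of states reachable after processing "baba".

Start in {r}.
Read 'b': r→{r}; now {r}.
Read 'a': r→{r}; now {r}.
Read 'b': r→{r}; now {r}.
Read 'a': r→{r}; now {r}.

{r}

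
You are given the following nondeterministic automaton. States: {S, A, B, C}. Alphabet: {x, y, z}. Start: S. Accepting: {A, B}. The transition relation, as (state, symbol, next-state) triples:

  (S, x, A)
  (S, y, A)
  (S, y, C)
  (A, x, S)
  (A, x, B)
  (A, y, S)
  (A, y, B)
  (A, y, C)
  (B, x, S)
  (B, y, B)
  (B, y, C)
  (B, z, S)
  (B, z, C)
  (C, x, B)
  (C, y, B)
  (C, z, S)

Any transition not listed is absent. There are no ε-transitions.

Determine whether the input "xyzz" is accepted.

No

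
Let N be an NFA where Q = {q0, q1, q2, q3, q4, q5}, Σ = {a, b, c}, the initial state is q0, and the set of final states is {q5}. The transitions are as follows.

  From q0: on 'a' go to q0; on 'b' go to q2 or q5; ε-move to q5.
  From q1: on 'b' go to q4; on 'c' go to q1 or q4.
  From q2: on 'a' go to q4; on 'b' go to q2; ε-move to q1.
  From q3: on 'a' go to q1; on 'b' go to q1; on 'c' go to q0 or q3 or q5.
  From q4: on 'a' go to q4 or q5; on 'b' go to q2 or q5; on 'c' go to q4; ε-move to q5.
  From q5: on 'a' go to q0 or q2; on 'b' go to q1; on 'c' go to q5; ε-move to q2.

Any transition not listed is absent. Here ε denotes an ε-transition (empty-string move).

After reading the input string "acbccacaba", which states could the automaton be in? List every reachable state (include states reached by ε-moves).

Start: ε-closure({q0}) = {q0, q1, q2, q5}.
Read 'a': q0→{q0}, q1→∅, q2→{q4}, q5→{q0, q2}; union {q0, q2, q4}; ε-closure = {q0, q1, q2, q4, q5}.
Read 'c': q0→∅, q1→{q1, q4}, q2→∅, q4→{q4}, q5→{q5}; union {q1, q4, q5}; ε-closure = {q1, q2, q4, q5}.
Read 'b': q1→{q4}, q2→{q2}, q4→{q2, q5}, q5→{q1}; now {q1, q2, q4, q5}.
Read 'c': q1→{q1, q4}, q2→∅, q4→{q4}, q5→{q5}; union {q1, q4, q5}; ε-closure = {q1, q2, q4, q5}.
Read 'c': q1→{q1, q4}, q2→∅, q4→{q4}, q5→{q5}; union {q1, q4, q5}; ε-closure = {q1, q2, q4, q5}.
Read 'a': q1→∅, q2→{q4}, q4→{q4, q5}, q5→{q0, q2}; union {q0, q2, q4, q5}; ε-closure = {q0, q1, q2, q4, q5}.
Read 'c': q0→∅, q1→{q1, q4}, q2→∅, q4→{q4}, q5→{q5}; union {q1, q4, q5}; ε-closure = {q1, q2, q4, q5}.
Read 'a': q1→∅, q2→{q4}, q4→{q4, q5}, q5→{q0, q2}; union {q0, q2, q4, q5}; ε-closure = {q0, q1, q2, q4, q5}.
Read 'b': q0→{q2, q5}, q1→{q4}, q2→{q2}, q4→{q2, q5}, q5→{q1}; now {q1, q2, q4, q5}.
Read 'a': q1→∅, q2→{q4}, q4→{q4, q5}, q5→{q0, q2}; union {q0, q2, q4, q5}; ε-closure = {q0, q1, q2, q4, q5}.

{q0, q1, q2, q4, q5}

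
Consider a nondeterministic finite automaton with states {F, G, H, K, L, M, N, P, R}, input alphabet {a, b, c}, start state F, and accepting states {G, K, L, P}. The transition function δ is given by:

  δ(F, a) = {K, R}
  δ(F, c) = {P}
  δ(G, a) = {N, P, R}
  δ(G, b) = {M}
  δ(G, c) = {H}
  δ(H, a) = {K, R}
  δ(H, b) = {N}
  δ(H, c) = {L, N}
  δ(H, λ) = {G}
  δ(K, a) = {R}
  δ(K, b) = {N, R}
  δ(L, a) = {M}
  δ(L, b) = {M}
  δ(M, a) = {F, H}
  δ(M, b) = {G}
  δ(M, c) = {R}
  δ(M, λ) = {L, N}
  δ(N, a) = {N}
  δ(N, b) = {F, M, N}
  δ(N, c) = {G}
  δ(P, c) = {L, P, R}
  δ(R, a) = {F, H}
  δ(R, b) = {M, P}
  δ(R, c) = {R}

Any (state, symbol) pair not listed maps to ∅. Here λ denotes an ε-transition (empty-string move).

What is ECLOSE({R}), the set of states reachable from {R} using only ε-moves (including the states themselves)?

Begin with {R}.
No ε-moves leave this set, so the closure equals the set itself.

{R}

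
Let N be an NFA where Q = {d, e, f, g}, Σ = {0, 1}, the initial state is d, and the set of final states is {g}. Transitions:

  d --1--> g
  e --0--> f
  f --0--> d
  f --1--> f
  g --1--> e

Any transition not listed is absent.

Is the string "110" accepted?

No

Start in {d}.
Read '1': d→{g}; now {g}.
Read '1': g→{e}; now {e}.
Read '0': e→{f}; now {f}.
The final set {f} contains no accepting state.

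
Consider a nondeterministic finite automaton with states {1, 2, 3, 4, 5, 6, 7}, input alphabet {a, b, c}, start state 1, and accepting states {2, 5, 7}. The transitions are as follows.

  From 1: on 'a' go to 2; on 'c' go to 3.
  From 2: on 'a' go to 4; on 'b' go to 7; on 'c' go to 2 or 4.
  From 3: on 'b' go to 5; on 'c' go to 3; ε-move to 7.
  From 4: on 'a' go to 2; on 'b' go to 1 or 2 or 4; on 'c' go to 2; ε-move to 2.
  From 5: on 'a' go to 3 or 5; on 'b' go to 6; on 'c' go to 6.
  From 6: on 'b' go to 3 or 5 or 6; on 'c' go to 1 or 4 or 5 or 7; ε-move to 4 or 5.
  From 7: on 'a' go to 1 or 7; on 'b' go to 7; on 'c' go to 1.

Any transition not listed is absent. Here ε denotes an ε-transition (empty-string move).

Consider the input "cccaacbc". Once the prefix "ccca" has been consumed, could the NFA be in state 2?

Start in {1}.
Read 'c': 1→{3}; union {3}; ε-closure = {3, 7}.
Read 'c': 3→{3}, 7→{1}; union {1, 3}; ε-closure = {1, 3, 7}.
Read 'c': 1→{3}, 3→{3}, 7→{1}; union {1, 3}; ε-closure = {1, 3, 7}.
Read 'a': 1→{2}, 3→∅, 7→{1, 7}; now {1, 2, 7}.
State 2 is in {1, 2, 7}.

Yes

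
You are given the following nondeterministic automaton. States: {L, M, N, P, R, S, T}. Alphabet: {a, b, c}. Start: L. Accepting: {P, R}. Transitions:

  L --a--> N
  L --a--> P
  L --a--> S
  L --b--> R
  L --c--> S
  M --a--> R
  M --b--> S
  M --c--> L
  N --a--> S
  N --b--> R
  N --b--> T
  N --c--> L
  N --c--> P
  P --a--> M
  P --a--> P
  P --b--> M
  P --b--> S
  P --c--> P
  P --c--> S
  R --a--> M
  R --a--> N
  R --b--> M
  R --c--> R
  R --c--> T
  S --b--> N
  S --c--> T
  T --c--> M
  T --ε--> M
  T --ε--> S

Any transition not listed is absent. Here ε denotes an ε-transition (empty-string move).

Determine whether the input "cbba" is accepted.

Yes

Start in {L}.
Read 'c': {L} → {S}.
Read 'b': {S} → {N}.
Read 'b': {N} → {M, R, S, T}.
Read 'a': {M, R, S, T} → {M, N, R}.
The final set {M, N, R} contains the accepting state R.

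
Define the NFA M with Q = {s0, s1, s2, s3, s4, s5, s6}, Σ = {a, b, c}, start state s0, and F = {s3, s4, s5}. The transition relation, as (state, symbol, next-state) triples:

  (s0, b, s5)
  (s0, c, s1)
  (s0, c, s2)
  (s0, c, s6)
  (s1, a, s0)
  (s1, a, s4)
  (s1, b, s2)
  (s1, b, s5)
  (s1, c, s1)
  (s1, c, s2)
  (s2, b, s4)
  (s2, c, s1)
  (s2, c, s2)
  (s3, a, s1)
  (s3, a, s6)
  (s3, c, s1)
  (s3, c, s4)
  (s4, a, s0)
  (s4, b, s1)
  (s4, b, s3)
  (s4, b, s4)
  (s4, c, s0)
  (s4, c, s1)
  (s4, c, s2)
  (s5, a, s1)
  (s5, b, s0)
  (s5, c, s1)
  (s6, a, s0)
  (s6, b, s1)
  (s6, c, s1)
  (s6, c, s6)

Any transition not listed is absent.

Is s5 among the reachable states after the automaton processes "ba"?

Start in {s0}.
Read 'b': s0→{s5}; now {s5}.
Read 'a': s5→{s1}; now {s1}.
State s5 is not in {s1}.

No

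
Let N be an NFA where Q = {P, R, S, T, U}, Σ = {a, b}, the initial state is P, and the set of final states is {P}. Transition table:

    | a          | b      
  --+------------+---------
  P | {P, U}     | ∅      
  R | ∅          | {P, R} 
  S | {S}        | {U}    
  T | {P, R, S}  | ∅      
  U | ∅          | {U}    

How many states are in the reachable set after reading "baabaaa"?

0

Start in {P}.
Read 'b': P→∅; now ∅.
The set is empty and remains empty for the remaining 6 symbols.
That set has 0 states.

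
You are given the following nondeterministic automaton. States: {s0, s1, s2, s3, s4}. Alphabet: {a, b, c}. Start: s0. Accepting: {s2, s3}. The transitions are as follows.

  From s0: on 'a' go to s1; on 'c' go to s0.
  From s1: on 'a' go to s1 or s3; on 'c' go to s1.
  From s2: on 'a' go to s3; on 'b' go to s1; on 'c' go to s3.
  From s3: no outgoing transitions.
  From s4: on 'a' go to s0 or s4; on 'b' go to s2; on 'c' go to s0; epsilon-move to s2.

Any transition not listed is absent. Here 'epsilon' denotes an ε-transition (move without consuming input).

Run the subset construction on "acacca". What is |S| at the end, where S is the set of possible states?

2

Start in {s0}.
Read 'a': s0→{s1}; now {s1}.
Read 'c': s1→{s1}; now {s1}.
Read 'a': s1→{s1, s3}; now {s1, s3}.
Read 'c': s1→{s1}, s3→∅; now {s1}.
Read 'c': s1→{s1}; now {s1}.
Read 'a': s1→{s1, s3}; now {s1, s3}.
That set has 2 states.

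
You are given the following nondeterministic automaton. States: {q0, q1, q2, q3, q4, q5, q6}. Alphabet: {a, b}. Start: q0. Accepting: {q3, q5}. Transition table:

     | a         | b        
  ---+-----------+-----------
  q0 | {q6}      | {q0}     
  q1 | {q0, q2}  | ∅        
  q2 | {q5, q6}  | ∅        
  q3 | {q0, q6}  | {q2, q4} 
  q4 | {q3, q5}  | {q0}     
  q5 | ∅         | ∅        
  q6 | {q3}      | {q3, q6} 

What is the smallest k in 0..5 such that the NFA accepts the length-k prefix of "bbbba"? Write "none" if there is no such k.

none

Start in {q0}.
Read 'b': q0→{q0}; now {q0}.
Read 'b': q0→{q0}; now {q0}.
Read 'b': q0→{q0}; now {q0}.
Read 'b': q0→{q0}; now {q0}.
Read 'a': q0→{q6}; now {q6}.
No reachable set along the way intersects F.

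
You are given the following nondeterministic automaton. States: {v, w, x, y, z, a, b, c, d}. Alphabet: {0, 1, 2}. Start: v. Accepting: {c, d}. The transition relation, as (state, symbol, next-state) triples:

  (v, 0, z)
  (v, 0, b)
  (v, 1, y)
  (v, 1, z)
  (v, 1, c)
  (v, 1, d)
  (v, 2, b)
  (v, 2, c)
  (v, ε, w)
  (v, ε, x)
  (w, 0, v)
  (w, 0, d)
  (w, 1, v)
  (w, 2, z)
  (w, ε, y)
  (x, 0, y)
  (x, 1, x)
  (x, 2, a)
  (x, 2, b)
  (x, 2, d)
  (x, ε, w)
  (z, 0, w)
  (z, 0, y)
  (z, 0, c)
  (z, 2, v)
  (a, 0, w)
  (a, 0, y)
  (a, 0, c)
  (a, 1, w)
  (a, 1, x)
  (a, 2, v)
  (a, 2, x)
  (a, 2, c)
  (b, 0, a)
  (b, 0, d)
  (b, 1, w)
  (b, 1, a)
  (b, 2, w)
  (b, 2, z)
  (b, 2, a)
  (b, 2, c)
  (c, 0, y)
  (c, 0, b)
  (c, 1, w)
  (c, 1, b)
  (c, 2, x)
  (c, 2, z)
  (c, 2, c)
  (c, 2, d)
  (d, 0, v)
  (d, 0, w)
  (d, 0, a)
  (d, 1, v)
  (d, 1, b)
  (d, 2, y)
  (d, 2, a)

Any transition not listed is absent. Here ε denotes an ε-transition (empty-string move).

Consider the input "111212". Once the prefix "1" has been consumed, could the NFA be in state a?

No

Start: ε-closure({v}) = {v, w, x, y}.
Read '1': {v, w, x, y} → {v, w, x, y, z, c, d}.
State a is not in {v, w, x, y, z, c, d}.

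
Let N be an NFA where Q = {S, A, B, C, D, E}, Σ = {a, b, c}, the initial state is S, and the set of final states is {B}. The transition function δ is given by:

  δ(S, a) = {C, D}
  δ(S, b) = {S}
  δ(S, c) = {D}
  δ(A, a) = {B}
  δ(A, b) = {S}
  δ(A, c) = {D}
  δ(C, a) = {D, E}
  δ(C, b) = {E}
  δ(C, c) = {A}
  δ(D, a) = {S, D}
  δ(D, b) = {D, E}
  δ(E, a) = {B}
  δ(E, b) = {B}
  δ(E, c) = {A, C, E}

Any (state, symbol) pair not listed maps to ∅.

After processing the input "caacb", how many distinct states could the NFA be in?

3

Start in {S}.
Read 'c': S→{D}; now {D}.
Read 'a': D→{S, D}; now {S, D}.
Read 'a': S→{C, D}, D→{S, D}; now {S, C, D}.
Read 'c': S→{D}, C→{A}, D→∅; now {A, D}.
Read 'b': A→{S}, D→{D, E}; now {S, D, E}.
That set has 3 states.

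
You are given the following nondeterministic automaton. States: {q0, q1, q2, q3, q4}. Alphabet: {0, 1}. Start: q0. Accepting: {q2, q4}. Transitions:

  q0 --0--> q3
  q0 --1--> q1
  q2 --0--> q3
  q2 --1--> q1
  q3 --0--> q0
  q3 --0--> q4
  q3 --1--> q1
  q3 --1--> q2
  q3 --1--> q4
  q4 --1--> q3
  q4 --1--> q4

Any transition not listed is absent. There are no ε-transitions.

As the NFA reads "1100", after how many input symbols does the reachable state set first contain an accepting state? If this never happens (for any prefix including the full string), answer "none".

none

Start in {q0}.
Read '1': {q0} → {q1}.
Read '1': {q1} → ∅.
The set is empty and remains empty for the remaining 2 symbols.
No reachable set along the way intersects F.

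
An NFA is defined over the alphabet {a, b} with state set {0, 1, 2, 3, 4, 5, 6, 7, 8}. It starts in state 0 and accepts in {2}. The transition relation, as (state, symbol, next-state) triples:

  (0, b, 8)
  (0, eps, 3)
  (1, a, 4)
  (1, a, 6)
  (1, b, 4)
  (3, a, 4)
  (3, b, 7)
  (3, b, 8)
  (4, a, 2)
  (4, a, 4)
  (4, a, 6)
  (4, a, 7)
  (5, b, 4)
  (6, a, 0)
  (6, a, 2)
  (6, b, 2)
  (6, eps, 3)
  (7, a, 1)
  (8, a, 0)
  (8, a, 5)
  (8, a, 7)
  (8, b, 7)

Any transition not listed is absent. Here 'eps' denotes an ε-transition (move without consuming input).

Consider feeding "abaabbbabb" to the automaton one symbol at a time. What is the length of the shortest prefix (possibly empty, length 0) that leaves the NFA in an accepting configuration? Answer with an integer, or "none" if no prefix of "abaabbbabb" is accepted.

none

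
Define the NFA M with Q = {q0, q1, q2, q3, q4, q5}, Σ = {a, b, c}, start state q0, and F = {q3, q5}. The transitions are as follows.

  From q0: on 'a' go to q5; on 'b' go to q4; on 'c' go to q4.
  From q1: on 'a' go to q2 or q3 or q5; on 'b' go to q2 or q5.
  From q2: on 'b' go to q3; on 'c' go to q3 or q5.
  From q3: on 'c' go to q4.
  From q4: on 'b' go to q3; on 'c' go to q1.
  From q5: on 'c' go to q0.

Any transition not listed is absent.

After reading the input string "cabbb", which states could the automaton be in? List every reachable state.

∅

Start in {q0}.
Read 'c': q0→{q4}; now {q4}.
Read 'a': q4→∅; now ∅.
The set is empty and remains empty for the remaining 3 symbols.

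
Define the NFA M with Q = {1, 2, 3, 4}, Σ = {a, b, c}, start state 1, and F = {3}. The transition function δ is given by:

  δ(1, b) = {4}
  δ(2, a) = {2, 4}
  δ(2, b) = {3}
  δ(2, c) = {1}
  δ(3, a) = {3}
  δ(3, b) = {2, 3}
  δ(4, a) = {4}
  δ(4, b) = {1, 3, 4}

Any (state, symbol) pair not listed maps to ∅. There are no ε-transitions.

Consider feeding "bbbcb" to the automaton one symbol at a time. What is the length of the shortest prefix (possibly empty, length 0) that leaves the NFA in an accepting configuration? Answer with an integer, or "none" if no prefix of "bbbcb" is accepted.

Start in {1}.
Read 'b': 1→{4}; now {4}.
Read 'b': 4→{1, 3, 4}; now {1, 3, 4}.
None of the earlier sets intersect F, but {1, 3, 4} does.

2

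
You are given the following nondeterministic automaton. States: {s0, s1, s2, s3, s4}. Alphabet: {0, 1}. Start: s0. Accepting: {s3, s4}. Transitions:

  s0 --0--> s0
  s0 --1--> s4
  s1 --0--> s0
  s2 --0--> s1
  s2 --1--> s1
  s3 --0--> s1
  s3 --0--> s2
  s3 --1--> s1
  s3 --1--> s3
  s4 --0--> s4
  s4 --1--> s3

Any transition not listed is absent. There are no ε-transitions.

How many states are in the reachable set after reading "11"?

Start in {s0}.
Read '1': {s0} → {s4}.
Read '1': {s4} → {s3}.
That set has 1 state.

1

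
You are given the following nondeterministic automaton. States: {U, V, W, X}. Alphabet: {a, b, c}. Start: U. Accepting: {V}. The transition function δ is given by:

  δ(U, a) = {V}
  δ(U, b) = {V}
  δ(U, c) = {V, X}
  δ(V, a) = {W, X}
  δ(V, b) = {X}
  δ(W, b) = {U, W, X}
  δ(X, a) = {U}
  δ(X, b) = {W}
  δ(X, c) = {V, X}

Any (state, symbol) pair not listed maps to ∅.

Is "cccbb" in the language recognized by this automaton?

Start in {U}.
Read 'c': {U} → {V, X}.
Read 'c': {V, X} → {V, X}.
Read 'c': {V, X} → {V, X}.
Read 'b': {V, X} → {W, X}.
Read 'b': {W, X} → {U, W, X}.
The final set {U, W, X} contains no accepting state.

No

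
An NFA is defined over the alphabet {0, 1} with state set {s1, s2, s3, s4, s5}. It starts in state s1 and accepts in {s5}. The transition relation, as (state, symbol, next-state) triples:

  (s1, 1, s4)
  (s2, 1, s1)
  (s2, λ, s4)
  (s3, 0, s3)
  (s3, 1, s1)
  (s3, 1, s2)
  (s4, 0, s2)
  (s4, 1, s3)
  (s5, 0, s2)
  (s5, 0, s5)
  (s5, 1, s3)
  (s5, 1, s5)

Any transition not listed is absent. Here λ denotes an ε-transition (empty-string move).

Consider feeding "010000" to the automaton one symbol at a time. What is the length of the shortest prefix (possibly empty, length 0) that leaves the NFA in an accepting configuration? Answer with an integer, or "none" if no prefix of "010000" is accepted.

Start in {s1}.
Read '0': s1→∅; now ∅.
The set is empty and remains empty for the remaining 5 symbols.
No reachable set along the way intersects F.

none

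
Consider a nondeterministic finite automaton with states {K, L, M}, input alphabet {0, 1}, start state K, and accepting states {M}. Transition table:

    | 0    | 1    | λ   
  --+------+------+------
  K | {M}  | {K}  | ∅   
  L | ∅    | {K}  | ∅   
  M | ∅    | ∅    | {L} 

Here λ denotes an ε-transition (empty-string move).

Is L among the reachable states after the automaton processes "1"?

No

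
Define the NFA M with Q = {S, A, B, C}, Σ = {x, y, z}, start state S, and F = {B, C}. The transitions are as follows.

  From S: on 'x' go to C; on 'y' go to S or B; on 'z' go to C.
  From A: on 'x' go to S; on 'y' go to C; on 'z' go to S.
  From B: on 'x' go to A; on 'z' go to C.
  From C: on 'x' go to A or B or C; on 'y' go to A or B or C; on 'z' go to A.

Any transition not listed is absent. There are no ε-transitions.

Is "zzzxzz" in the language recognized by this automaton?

Start in {S}.
Read 'z': {S} → {C}.
Read 'z': {C} → {A}.
Read 'z': {A} → {S}.
Read 'x': {S} → {C}.
Read 'z': {C} → {A}.
Read 'z': {A} → {S}.
The final set {S} contains no accepting state.

No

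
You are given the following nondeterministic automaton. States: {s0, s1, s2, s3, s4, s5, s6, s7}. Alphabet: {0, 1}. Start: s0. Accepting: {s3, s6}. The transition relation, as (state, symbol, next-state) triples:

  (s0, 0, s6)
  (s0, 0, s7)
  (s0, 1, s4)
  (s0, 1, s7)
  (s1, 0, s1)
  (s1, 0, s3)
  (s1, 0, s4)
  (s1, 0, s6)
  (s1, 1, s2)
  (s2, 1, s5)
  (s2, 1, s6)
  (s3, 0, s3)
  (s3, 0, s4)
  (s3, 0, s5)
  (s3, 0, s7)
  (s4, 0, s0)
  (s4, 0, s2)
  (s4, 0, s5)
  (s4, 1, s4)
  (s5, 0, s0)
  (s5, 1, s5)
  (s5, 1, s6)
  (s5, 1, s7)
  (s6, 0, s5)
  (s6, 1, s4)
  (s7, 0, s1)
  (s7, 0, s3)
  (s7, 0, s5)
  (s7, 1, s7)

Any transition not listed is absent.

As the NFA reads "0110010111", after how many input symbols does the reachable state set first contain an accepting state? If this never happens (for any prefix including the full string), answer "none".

1

Start in {s0}.
Read '0': s0→{s6, s7}; now {s6, s7}.
None of the earlier sets intersect F, but {s6, s7} does.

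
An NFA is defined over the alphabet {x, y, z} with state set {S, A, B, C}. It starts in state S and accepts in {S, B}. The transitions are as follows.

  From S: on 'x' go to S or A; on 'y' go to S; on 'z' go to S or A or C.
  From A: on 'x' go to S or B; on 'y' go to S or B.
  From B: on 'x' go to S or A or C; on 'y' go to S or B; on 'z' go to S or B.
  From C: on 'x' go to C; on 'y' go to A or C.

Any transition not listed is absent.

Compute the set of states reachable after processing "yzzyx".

{S, A, B, C}

Start in {S}.
Read 'y': {S} → {S}.
Read 'z': {S} → {S, A, C}.
Read 'z': {S, A, C} → {S, A, C}.
Read 'y': {S, A, C} → {S, A, B, C}.
Read 'x': {S, A, B, C} → {S, A, B, C}.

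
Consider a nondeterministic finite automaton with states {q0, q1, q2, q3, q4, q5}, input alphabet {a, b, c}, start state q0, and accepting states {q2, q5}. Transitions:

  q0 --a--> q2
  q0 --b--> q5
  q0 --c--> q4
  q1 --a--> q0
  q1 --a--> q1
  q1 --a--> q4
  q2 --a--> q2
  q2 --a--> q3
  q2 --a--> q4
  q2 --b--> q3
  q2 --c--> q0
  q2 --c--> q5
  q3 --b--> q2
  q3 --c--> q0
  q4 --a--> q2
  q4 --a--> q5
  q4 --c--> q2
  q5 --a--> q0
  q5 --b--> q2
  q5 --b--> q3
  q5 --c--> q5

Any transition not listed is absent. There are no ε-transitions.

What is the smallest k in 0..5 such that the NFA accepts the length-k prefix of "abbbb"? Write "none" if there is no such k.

Start in {q0}.
Read 'a': {q0} → {q2}.
None of the earlier sets intersect F, but {q2} does.

1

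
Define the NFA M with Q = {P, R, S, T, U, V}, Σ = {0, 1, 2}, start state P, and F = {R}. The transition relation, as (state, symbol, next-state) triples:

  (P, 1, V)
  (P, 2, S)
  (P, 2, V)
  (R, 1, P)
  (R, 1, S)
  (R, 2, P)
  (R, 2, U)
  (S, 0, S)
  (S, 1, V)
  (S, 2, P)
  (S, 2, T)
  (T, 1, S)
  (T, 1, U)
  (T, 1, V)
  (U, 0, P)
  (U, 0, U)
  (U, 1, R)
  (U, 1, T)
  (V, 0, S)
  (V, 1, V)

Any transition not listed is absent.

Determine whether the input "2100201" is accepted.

No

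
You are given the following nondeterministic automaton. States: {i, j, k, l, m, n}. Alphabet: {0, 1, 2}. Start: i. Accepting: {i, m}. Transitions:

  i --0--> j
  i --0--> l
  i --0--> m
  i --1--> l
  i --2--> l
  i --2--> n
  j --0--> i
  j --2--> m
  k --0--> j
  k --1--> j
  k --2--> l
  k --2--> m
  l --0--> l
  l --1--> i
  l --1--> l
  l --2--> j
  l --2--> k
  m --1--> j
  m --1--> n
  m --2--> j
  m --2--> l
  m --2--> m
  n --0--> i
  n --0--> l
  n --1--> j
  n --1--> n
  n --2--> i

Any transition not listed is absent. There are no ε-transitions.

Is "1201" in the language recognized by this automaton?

No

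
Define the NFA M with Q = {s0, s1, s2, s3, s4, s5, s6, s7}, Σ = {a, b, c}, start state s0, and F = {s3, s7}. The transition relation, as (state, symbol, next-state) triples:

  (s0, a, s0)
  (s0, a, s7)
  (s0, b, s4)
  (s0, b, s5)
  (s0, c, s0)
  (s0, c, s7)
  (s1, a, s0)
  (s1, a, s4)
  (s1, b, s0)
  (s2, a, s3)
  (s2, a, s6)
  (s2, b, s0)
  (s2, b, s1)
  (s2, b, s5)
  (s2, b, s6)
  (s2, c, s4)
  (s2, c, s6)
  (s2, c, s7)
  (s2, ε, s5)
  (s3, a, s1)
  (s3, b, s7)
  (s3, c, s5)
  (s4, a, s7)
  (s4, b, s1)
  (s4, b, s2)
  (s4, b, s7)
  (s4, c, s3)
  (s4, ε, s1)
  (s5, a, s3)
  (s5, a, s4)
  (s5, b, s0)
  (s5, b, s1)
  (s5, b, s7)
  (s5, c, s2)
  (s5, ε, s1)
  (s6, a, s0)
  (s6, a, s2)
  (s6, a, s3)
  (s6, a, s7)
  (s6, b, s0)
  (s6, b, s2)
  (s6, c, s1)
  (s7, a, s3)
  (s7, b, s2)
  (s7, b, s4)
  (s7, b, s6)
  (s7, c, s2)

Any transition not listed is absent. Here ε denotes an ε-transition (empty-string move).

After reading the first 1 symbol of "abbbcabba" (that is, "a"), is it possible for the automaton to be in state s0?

Yes

Start in {s0}.
Read 'a': s0→{s0, s7}; now {s0, s7}.
State s0 is in {s0, s7}.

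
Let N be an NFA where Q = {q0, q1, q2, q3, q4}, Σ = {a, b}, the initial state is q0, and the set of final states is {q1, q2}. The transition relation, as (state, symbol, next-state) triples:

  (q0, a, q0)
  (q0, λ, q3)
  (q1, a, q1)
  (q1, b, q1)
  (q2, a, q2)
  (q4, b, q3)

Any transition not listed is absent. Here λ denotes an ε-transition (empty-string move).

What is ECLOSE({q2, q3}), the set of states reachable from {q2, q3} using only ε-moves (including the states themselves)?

{q2, q3}

Begin with {q2, q3}.
No ε-moves leave this set, so the closure equals the set itself.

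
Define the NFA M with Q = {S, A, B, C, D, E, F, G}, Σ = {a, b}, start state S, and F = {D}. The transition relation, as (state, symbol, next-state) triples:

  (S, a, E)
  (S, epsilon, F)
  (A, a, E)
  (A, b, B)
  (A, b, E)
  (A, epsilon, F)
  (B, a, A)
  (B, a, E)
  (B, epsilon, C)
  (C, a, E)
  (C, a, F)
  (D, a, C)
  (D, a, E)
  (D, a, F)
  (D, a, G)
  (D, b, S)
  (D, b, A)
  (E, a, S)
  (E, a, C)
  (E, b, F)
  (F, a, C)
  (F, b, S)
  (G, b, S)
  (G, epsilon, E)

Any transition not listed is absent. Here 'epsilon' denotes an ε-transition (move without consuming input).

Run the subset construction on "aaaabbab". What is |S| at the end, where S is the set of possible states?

1

Start: ε-closure({S}) = {S, F}.
Read 'a': S→{E}, F→{C}; now {C, E}.
Read 'a': C→{E, F}, E→{S, C}; now {S, C, E, F}.
Read 'a': S→{E}, C→{E, F}, E→{S, C}, F→{C}; now {S, C, E, F}.
Read 'a': S→{E}, C→{E, F}, E→{S, C}, F→{C}; now {S, C, E, F}.
Read 'b': S→∅, C→∅, E→{F}, F→{S}; now {S, F}.
Read 'b': S→∅, F→{S}; union {S}; ε-closure = {S, F}.
Read 'a': S→{E}, F→{C}; now {C, E}.
Read 'b': C→∅, E→{F}; now {F}.
That set has 1 state.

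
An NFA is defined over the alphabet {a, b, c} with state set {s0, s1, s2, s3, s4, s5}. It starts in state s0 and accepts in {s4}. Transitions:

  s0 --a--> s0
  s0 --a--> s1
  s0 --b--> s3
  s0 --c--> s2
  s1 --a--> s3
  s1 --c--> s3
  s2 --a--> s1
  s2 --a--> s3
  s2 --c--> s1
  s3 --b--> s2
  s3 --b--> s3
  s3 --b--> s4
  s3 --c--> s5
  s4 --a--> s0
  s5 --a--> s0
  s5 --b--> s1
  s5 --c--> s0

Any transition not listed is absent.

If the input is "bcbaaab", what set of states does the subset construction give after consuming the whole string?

Start in {s0}.
Read 'b': s0→{s3}; now {s3}.
Read 'c': s3→{s5}; now {s5}.
Read 'b': s5→{s1}; now {s1}.
Read 'a': s1→{s3}; now {s3}.
Read 'a': s3→∅; now ∅.
The set is empty and remains empty for the remaining 2 symbols.

∅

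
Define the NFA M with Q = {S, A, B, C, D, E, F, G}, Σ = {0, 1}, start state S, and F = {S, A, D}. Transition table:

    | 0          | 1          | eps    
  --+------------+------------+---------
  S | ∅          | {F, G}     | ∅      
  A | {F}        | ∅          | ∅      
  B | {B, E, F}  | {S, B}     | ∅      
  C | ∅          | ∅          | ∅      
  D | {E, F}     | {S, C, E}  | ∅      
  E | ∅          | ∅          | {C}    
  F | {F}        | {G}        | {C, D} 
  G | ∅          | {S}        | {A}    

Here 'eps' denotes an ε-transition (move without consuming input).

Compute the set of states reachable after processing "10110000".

Start in {S}.
Read '1': S→{F, G}; union {F, G}; ε-closure = {A, C, D, F, G}.
Read '0': A→{F}, C→∅, D→{E, F}, F→{F}, G→∅; union {E, F}; ε-closure = {C, D, E, F}.
Read '1': C→∅, D→{S, C, E}, E→∅, F→{G}; union {S, C, E, G}; ε-closure = {S, A, C, E, G}.
Read '1': S→{F, G}, A→∅, C→∅, E→∅, G→{S}; union {S, F, G}; ε-closure = {S, A, C, D, F, G}.
Read '0': S→∅, A→{F}, C→∅, D→{E, F}, F→{F}, G→∅; union {E, F}; ε-closure = {C, D, E, F}.
Read '0': C→∅, D→{E, F}, E→∅, F→{F}; union {E, F}; ε-closure = {C, D, E, F}.
Read '0': C→∅, D→{E, F}, E→∅, F→{F}; union {E, F}; ε-closure = {C, D, E, F}.
Read '0': C→∅, D→{E, F}, E→∅, F→{F}; union {E, F}; ε-closure = {C, D, E, F}.

{C, D, E, F}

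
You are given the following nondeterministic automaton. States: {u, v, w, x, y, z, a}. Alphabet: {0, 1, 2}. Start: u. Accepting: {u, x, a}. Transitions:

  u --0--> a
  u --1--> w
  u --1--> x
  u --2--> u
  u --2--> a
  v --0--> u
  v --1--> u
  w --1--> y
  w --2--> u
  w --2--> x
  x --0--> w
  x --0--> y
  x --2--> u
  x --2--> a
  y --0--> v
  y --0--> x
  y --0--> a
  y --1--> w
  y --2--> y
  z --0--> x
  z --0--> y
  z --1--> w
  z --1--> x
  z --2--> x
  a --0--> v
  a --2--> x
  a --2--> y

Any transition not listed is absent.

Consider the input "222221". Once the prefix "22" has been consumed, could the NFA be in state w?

Start in {u}.
Read '2': u→{u, a}; now {u, a}.
Read '2': u→{u, a}, a→{x, y}; now {u, x, y, a}.
State w is not in {u, x, y, a}.

No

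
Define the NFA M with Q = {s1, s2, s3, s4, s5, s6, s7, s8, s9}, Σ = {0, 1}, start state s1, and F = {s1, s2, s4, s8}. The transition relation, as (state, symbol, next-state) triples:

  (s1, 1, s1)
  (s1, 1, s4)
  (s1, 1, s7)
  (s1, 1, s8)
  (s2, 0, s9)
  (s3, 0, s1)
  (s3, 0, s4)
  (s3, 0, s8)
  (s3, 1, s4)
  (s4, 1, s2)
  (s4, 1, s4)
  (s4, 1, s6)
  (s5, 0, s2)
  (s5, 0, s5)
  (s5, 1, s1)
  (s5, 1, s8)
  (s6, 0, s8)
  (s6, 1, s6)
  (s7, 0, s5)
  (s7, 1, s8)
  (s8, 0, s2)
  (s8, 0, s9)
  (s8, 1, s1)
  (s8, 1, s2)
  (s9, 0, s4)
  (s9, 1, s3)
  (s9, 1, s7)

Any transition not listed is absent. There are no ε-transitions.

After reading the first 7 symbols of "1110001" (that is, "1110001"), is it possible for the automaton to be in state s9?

No

Start in {s1}.
Read '1': {s1} → {s1, s4, s7, s8}.
Read '1': {s1, s4, s7, s8} → {s1, s2, s4, s6, s7, s8}.
Read '1': {s1, s2, s4, s6, s7, s8} → {s1, s2, s4, s6, s7, s8}.
Read '0': {s1, s2, s4, s6, s7, s8} → {s2, s5, s8, s9}.
Read '0': {s2, s5, s8, s9} → {s2, s4, s5, s9}.
Read '0': {s2, s4, s5, s9} → {s2, s4, s5, s9}.
Read '1': {s2, s4, s5, s9} → {s1, s2, s3, s4, s6, s7, s8}.
State s9 is not in {s1, s2, s3, s4, s6, s7, s8}.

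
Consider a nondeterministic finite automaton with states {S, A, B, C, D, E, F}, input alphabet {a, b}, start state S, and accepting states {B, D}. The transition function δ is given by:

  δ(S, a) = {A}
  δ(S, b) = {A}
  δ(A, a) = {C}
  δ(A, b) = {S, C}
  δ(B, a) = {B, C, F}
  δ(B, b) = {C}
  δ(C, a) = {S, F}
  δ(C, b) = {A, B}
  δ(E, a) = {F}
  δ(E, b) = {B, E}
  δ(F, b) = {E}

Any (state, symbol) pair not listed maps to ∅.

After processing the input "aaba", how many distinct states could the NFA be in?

3

Start in {S}.
Read 'a': {S} → {A}.
Read 'a': {A} → {C}.
Read 'b': {C} → {A, B}.
Read 'a': {A, B} → {B, C, F}.
That set has 3 states.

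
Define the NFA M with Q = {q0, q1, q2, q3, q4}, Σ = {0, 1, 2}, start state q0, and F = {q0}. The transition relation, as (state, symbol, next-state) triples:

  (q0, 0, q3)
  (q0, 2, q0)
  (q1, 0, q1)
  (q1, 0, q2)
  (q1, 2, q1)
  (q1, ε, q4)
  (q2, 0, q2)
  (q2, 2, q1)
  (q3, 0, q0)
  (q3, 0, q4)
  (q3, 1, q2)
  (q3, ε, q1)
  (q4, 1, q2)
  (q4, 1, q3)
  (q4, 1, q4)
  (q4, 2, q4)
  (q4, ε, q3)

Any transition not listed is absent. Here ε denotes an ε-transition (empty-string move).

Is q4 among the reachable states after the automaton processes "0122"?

Yes

Start in {q0}.
Read '0': {q0} → {q1, q3, q4}.
Read '1': {q1, q3, q4} → {q1, q2, q3, q4}.
Read '2': {q1, q2, q3, q4} → {q1, q3, q4}.
Read '2': {q1, q3, q4} → {q1, q3, q4}.
State q4 is in {q1, q3, q4}.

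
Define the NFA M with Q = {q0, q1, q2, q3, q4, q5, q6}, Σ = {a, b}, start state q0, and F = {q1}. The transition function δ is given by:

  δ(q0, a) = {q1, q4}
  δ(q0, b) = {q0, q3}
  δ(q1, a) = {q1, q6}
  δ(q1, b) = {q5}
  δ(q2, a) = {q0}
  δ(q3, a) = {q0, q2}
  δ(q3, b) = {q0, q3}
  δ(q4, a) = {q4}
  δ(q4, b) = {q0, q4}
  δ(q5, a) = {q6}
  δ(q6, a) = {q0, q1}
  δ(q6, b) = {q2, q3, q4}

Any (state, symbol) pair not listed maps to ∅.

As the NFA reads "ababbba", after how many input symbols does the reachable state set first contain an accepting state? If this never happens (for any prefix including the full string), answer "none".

1

Start in {q0}.
Read 'a': q0→{q1, q4}; now {q1, q4}.
None of the earlier sets intersect F, but {q1, q4} does.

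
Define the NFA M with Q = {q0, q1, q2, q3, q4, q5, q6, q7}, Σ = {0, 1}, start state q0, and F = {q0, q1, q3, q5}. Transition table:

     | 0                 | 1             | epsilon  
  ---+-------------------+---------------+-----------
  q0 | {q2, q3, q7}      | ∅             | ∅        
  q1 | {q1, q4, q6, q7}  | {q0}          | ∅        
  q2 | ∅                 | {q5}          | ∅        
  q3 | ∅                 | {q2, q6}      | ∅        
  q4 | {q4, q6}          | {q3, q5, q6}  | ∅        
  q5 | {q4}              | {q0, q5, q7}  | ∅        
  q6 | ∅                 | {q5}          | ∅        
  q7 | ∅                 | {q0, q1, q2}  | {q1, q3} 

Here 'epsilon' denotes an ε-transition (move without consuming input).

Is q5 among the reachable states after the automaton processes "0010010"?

No

Start in {q0}.
Read '0': {q0} → {q1, q2, q3, q7}.
Read '0': {q1, q2, q3, q7} → {q1, q3, q4, q6, q7}.
Read '1': {q1, q3, q4, q6, q7} → {q0, q1, q2, q3, q5, q6}.
Read '0': {q0, q1, q2, q3, q5, q6} → {q1, q2, q3, q4, q6, q7}.
Read '0': {q1, q2, q3, q4, q6, q7} → {q1, q3, q4, q6, q7}.
Read '1': {q1, q3, q4, q6, q7} → {q0, q1, q2, q3, q5, q6}.
Read '0': {q0, q1, q2, q3, q5, q6} → {q1, q2, q3, q4, q6, q7}.
State q5 is not in {q1, q2, q3, q4, q6, q7}.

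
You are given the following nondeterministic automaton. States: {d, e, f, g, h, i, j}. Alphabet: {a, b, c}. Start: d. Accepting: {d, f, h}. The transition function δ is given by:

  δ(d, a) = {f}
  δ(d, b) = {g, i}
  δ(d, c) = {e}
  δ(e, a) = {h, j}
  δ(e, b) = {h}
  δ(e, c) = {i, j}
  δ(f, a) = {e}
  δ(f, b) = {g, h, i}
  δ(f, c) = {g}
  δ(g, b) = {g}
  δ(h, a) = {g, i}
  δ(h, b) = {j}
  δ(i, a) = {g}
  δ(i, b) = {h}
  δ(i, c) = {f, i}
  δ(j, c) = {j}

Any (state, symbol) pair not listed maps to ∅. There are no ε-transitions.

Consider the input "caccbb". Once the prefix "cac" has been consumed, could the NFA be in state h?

No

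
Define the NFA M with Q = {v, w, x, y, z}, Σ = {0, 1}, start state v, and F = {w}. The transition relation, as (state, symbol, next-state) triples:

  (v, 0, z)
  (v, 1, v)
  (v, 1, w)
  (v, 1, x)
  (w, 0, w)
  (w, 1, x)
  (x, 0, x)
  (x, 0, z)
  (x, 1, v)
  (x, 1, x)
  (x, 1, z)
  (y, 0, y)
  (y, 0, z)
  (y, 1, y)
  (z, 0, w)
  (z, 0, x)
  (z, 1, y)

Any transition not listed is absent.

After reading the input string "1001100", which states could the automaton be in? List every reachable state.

{w, x, y, z}

Start in {v}.
Read '1': {v} → {v, w, x}.
Read '0': {v, w, x} → {w, x, z}.
Read '0': {w, x, z} → {w, x, z}.
Read '1': {w, x, z} → {v, x, y, z}.
Read '1': {v, x, y, z} → {v, w, x, y, z}.
Read '0': {v, w, x, y, z} → {w, x, y, z}.
Read '0': {w, x, y, z} → {w, x, y, z}.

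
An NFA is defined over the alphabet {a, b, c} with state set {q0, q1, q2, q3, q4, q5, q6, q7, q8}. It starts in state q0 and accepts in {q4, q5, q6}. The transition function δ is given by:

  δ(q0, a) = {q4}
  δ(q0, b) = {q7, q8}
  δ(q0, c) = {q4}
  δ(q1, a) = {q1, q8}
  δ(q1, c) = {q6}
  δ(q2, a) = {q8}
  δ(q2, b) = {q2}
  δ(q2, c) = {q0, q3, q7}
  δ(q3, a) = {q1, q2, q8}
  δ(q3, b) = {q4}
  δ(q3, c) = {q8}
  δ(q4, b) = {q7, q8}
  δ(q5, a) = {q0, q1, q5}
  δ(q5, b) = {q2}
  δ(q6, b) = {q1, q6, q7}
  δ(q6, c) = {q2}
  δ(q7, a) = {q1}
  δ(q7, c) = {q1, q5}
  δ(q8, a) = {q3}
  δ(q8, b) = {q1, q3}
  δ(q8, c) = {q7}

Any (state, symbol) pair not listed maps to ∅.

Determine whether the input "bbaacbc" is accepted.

Yes

Start in {q0}.
Read 'b': q0→{q7, q8}; now {q7, q8}.
Read 'b': q7→∅, q8→{q1, q3}; now {q1, q3}.
Read 'a': q1→{q1, q8}, q3→{q1, q2, q8}; now {q1, q2, q8}.
Read 'a': q1→{q1, q8}, q2→{q8}, q8→{q3}; now {q1, q3, q8}.
Read 'c': q1→{q6}, q3→{q8}, q8→{q7}; now {q6, q7, q8}.
Read 'b': q6→{q1, q6, q7}, q7→∅, q8→{q1, q3}; now {q1, q3, q6, q7}.
Read 'c': q1→{q6}, q3→{q8}, q6→{q2}, q7→{q1, q5}; now {q1, q2, q5, q6, q8}.
The final set {q1, q2, q5, q6, q8} contains the accepting states q5, q6.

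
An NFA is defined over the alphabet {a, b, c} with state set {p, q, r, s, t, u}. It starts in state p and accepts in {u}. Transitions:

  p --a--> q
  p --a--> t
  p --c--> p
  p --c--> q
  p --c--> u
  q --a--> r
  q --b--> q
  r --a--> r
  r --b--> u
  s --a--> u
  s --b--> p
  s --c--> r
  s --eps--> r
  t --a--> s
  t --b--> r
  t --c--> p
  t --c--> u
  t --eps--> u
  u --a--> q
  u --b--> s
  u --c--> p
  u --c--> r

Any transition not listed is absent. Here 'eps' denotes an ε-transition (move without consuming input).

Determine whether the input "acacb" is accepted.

Start in {p}.
Read 'a': p→{q, t}; union {q, t}; ε-closure = {q, t, u}.
Read 'c': q→∅, t→{p, u}, u→{p, r}; now {p, r, u}.
Read 'a': p→{q, t}, r→{r}, u→{q}; union {q, r, t}; ε-closure = {q, r, t, u}.
Read 'c': q→∅, r→∅, t→{p, u}, u→{p, r}; now {p, r, u}.
Read 'b': p→∅, r→{u}, u→{s}; union {s, u}; ε-closure = {r, s, u}.
The final set {r, s, u} contains the accepting state u.

Yes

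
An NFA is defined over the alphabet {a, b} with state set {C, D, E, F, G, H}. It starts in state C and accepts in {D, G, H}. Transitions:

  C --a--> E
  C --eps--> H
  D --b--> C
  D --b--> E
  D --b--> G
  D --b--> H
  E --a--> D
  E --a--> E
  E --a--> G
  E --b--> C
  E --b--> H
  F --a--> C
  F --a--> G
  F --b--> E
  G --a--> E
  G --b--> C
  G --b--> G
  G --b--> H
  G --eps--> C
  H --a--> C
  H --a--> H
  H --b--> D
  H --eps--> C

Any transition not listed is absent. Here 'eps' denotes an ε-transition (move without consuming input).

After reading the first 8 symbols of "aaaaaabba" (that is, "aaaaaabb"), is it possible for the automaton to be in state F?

No

Start: ε-closure({C}) = {C, H}.
Read 'a': {C, H} → {C, E, H}.
Read 'a': {C, E, H} → {C, D, E, G, H}.
Read 'a': {C, D, E, G, H} → {C, D, E, G, H}.
Read 'a': {C, D, E, G, H} → {C, D, E, G, H}.
Read 'a': {C, D, E, G, H} → {C, D, E, G, H}.
Read 'a': {C, D, E, G, H} → {C, D, E, G, H}.
Read 'b': {C, D, E, G, H} → {C, D, E, G, H}.
Read 'b': {C, D, E, G, H} → {C, D, E, G, H}.
State F is not in {C, D, E, G, H}.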